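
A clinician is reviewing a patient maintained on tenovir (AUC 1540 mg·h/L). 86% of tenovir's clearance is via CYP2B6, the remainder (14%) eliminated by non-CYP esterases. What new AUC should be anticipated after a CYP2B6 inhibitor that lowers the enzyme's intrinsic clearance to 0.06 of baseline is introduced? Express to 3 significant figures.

CYP2B6: 0.86 × 0.06 = 0.0516
Other: 0.14 (unchanged)
Relative clearance = 0.0516 + 0.14 = 0.1916.
New AUC = baseline ÷ relative clearance = 1540 / 0.1916 = 8.04 × 10³ mg·h/L.

8.04 × 10³ mg·h/L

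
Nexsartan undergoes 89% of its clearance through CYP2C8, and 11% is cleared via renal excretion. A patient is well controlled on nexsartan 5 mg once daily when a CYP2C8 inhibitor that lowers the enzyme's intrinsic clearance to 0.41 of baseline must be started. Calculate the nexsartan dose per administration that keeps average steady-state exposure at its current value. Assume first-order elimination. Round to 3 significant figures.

2.37 mg

CYP2C8: 0.89 × 0.41 = 0.3649
Other: 0.11 (unchanged)
Relative clearance = 0.3649 + 0.11 = 0.4749.
Css,avg = (dose rate)/CL, so holding Css fixed requires dose ∝ CL: 5 × 0.4749 = 2.37 mg.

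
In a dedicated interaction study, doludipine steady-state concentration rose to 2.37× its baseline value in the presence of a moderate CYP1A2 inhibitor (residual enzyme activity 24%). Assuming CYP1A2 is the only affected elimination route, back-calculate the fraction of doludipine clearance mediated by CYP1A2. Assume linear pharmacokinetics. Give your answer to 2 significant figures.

CL'/CL = 1 / 2.37 = 0.4219
0.24·fm + (1 − fm) = 0.4219
fm = (0.4219 − 1) / (0.24 − 1) = 0.76

0.76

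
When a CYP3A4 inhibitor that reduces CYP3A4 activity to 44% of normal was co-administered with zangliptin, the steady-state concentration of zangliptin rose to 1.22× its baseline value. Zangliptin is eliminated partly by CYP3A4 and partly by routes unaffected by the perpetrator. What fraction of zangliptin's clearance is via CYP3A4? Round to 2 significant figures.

Let x = fm,CYP3A4. Because steady-state concentration ∝ 1/CL, relative clearance fell to 1/1.22 = 0.8197.
Only the CYP3A4 route changed, so 0.8197 = x·0.44 + (1 − x), giving x = 0.32.

0.32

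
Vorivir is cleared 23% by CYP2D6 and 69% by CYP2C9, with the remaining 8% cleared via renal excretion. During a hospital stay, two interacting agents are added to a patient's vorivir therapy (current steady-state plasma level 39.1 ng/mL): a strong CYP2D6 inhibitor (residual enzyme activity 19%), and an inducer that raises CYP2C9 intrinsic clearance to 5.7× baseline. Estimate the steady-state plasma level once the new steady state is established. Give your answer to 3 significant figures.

9.64 ng/mL

CYP2D6: 0.23 × 0.19 = 0.0437
CYP2C9: 0.69 × 5.7 = 3.933
Other: 0.08 (unchanged)
New clearance relative to baseline: 0.0437 + 3.933 + 0.08 = 4.0567.
Steady-state plasma level ∝ 1/CL: new value = 39.1 / 4.0567 = 9.64 ng/mL.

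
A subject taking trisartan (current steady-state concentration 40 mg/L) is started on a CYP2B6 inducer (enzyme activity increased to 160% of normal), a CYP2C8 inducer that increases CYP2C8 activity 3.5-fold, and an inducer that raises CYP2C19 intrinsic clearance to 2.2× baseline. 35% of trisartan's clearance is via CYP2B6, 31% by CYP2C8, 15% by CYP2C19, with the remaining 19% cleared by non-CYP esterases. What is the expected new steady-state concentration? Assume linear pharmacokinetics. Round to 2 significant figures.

18 mg/L

The CYP2B6 pathway (35% of clearance) rises to 1.6× activity: 0.35 × 1.6 = 0.56.
The CYP2C8 pathway (31% of clearance) rises to 3.5× activity: 0.31 × 3.5 = 1.085.
The CYP2C19 pathway (15% of clearance) rises to 2.2× activity: 0.15 × 2.2 = 0.33.
The remaining 19% of clearance is unaffected.
Relative clearance = 0.56 + 1.085 + 0.33 + 0.19 = 2.165.
Dividing the baseline by the relative clearance: 40 / 2.165 = 18 mg/L.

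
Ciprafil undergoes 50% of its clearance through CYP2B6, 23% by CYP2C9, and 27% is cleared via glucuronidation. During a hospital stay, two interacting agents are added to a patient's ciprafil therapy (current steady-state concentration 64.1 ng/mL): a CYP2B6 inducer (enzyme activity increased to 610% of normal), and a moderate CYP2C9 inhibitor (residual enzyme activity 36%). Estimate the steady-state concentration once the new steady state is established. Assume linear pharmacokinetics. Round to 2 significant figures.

The CYP2B6 pathway (50% of clearance) increases to 6.1× activity: 0.5 × 6.1 = 3.05.
The CYP2C9 pathway (23% of clearance) is reduced to 0.36× activity: 0.23 × 0.36 = 0.0828.
The remaining 27% of clearance is unaffected.
Relative clearance = 3.05 + 0.0828 + 0.27 = 3.4028.
New steady-state concentration = 64.1 / 3.4028 = 19 ng/mL (concentration scales inversely with clearance).

19 ng/mL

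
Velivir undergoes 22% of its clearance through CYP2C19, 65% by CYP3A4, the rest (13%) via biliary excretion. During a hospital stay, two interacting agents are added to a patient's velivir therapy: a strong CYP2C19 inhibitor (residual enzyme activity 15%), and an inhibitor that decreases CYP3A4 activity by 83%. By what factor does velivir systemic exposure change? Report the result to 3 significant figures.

The CYP2C19 pathway (22% of clearance) drops to 0.15× activity: 0.22 × 0.15 = 0.033.
The CYP3A4 pathway (65% of clearance) is reduced to 0.17× activity: 0.65 × 0.17 = 0.1105.
The remaining 13% of clearance is unaffected.
New clearance relative to baseline: 0.033 + 0.1105 + 0.13 = 0.2735.
Because systemic exposure varies inversely with clearance, the combined effect is 1 / 0.2735 = 3.66.

3.66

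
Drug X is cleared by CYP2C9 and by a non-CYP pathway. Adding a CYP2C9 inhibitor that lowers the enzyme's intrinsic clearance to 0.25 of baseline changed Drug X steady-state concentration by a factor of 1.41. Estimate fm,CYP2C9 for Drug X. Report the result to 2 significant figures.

0.39

Call the CYP2C9 fraction fm. After the interaction, CL_new/CL_old = fm × 0.25 + (1 − fm).
Steady-state concentration ratio = 1 / (new CL fraction), so new CL fraction = 1 / 1.41 = 0.7092.
fm × 0.25 + 1 − fm = 0.7092  ⇒  fm × (0.25 − 1) = −0.2908  ⇒  fm = 0.39.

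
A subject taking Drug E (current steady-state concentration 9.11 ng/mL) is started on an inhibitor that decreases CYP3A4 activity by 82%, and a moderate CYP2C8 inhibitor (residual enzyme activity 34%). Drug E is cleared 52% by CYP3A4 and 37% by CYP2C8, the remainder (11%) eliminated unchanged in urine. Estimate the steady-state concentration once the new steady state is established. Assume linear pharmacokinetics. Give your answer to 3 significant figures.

27.7 ng/mL

CYP3A4: 0.52 × 0.18 = 0.0936
CYP2C8: 0.37 × 0.34 = 0.1258
Other: 0.11 (unchanged)
New clearance relative to baseline: 0.0936 + 0.1258 + 0.11 = 0.3294.
Steady-state concentration ∝ 1/CL: new value = 9.11 / 0.3294 = 27.7 ng/mL.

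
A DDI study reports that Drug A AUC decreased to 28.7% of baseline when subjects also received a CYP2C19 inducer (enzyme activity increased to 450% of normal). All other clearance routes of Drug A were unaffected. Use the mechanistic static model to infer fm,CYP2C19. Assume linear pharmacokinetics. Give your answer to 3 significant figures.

0.710

Let fm be the CYP2C19 fraction. New clearance relative to baseline = fm × 4.5 + (1 − fm).
AUC ratio = 1 / (new CL fraction), so new CL fraction = 1 / 0.287 = 3.484.
fm × 4.5 + 1 − fm = 3.484  ⇒  fm × (4.5 − 1) = 2.484  ⇒  fm = 0.710.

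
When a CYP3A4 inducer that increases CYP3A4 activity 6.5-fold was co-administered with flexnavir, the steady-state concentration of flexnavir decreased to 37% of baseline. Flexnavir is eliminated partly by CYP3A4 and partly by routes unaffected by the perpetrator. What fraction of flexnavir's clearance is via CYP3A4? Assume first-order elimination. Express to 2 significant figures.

0.31

Write x for the fraction cleared via CYP3A4. The observed steady-state concentration change means clearance rose to 1/0.370 = 2.703 of baseline.
Only the CYP3A4 route changed, so 2.703 = x·6.5 + (1 − x), giving x = 0.31.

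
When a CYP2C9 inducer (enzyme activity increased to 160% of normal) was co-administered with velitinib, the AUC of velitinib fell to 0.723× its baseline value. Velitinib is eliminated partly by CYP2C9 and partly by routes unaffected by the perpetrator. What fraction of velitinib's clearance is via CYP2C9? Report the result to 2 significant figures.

0.64

Let x = fm,CYP2C9. Because AUC ∝ 1/CL, relative clearance rose to 1/0.723 = 1.383.
Only the CYP2C9 route changed, so 1.383 = x·1.6 + (1 − x), giving x = 0.64.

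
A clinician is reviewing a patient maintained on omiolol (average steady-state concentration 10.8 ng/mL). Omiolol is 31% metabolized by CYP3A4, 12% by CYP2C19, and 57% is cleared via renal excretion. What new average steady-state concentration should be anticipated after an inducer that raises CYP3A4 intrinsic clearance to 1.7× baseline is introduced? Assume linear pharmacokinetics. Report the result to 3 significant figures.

The CYP3A4 pathway (31% of clearance) increases to 1.7× activity: 0.31 × 1.7 = 0.527.
CYP2C19 (12%) and the residual 57% are unaffected.
CL_new/CL_old = 0.527 + 0.12 + 0.57 = 1.217.
New average steady-state concentration = baseline ÷ relative clearance = 10.8 / 1.217 = 8.87 ng/mL.

8.87 ng/mL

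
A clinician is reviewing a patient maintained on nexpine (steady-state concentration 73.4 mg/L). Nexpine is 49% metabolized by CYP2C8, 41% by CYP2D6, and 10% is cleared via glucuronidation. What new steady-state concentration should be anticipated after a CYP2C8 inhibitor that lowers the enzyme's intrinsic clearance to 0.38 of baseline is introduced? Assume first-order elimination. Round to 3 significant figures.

CYP2C8: 0.49 × 0.38 = 0.1862
CYP2D6: 0.41 (unchanged)
Other: 0.1 (unchanged)
New clearance relative to baseline: 0.1862 + 0.41 + 0.1 = 0.6962.
New steady-state concentration = baseline ÷ relative clearance = 73.4 / 0.6962 = 105 mg/L.

105 mg/L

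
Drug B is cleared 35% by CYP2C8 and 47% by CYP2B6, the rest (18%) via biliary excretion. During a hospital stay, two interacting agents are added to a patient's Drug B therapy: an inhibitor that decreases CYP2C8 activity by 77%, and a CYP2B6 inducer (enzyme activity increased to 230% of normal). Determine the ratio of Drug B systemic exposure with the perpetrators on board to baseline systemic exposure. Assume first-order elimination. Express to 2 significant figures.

CYP2C8: 0.35 × 0.23 = 0.0805
CYP2B6: 0.47 × 2.3 = 1.081
Other: 0.18 (unchanged)
CL_new/CL_old = 0.0805 + 1.081 + 0.18 = 1.3415.
Systemic exposure ∝ 1/CL: fold-change = 1 / 1.3415 = 0.75.

0.75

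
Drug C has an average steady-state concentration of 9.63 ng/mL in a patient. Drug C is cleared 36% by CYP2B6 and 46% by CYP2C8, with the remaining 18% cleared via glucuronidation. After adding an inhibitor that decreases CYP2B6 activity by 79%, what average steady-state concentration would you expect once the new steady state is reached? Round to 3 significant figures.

13.5 ng/mL

The CYP2B6 pathway (36% of clearance) drops to 0.21× activity: 0.36 × 0.21 = 0.0756.
CYP2C8 (46%) and the residual 18% are unaffected.
Relative clearance = 0.0756 + 0.46 + 0.18 = 0.7156.
New average steady-state concentration = baseline ÷ relative clearance = 9.63 / 0.7156 = 13.5 ng/mL.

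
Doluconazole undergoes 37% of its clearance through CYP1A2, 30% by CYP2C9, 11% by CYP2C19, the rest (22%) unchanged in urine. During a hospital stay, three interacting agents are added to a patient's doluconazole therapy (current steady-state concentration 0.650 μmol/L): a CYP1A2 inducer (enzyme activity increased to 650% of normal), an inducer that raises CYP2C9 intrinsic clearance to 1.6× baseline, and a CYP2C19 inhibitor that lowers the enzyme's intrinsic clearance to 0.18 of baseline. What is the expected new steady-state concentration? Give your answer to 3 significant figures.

CYP1A2: 0.37 × 6.5 = 2.405
CYP2C9: 0.3 × 1.6 = 0.48
CYP2C19: 0.11 × 0.18 = 0.0198
Other: 0.22 (unchanged)
New clearance relative to baseline: 2.405 + 0.48 + 0.0198 + 0.22 = 3.1248.
Dividing the baseline by the relative clearance: 0.650 / 3.1248 = 0.208 μmol/L.

0.208 μmol/L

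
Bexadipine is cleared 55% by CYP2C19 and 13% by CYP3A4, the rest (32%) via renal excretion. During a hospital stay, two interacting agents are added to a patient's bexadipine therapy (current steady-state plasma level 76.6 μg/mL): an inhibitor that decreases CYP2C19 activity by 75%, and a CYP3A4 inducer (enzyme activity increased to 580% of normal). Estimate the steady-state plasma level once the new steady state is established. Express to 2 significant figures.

63 μg/mL

CYP2C19: 0.55 × 0.25 = 0.1375
CYP3A4: 0.13 × 5.8 = 0.754
Other: 0.32 (unchanged)
Relative clearance = 0.1375 + 0.754 + 0.32 = 1.2115.
Steady-state plasma level ∝ 1/CL: new value = 76.6 / 1.2115 = 63 μg/mL.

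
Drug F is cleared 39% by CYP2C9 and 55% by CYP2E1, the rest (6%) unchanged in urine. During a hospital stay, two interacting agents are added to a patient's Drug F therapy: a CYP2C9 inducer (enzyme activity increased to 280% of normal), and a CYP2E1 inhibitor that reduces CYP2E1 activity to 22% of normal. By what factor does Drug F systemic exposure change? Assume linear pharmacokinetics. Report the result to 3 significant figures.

0.786

CYP2C9: 0.39 × 2.8 = 1.092
CYP2E1: 0.55 × 0.22 = 0.121
Other: 0.06 (unchanged)
New clearance relative to baseline: 1.092 + 0.121 + 0.06 = 1.273.
Because systemic exposure varies inversely with clearance, the combined effect is 1 / 1.273 = 0.786.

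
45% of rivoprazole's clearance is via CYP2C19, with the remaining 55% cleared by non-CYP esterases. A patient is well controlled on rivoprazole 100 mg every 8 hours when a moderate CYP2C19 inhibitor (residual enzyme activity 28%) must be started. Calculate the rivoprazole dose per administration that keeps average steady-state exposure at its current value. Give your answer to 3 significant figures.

CYP2C19: 0.45 × 0.28 = 0.126
Other: 0.55 (unchanged)
CL_new/CL_old = 0.126 + 0.55 = 0.676.
To maintain the same steady-state level, dose must scale with clearance: new dose = 100 × 0.676 = 67.6 mg.

67.6 mg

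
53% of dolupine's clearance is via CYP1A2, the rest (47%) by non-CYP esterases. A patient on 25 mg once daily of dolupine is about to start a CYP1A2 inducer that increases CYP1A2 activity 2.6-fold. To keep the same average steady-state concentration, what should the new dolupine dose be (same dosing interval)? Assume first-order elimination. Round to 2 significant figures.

CYP1A2: 0.53 × 2.6 = 1.378
Other: 0.47 (unchanged)
New clearance relative to baseline: 1.378 + 0.47 = 1.848.
To maintain the same steady-state level, dose must scale with clearance: new dose = 25 × 1.848 = 46 mg.

46 mg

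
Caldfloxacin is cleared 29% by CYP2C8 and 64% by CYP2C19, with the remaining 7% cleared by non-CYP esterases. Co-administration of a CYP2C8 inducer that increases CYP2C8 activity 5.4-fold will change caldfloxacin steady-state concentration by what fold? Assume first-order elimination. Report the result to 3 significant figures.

CYP2C8: 0.29 × 5.4 = 1.566
CYP2C19: 0.64 (unchanged)
Other: 0.07 (unchanged)
CL_new/CL_old = 1.566 + 0.64 + 0.07 = 2.276.
Since steady-state concentration ∝ 1/CL, the ratio is 1 / 2.276 = 0.439.

0.439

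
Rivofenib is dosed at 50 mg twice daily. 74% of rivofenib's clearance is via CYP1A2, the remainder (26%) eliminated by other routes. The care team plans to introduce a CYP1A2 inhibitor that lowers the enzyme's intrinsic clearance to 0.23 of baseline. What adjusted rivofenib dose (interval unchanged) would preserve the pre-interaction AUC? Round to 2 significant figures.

The CYP1A2 pathway (74% of clearance) drops to 0.23× activity: 0.74 × 0.23 = 0.1702.
The remaining 26% of clearance is unaffected.
CL_new/CL_old = 0.1702 + 0.26 = 0.4302.
Exposure is unchanged when dose changes in proportion to clearance. New dose = 50 mg × 0.4302 = 22 mg.

22 mg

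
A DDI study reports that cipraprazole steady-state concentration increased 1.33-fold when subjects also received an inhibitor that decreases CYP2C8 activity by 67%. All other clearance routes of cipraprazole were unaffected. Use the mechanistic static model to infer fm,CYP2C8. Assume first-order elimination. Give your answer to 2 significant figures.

CL'/CL = 1 / 1.33 = 0.7519
0.33·fm + (1 − fm) = 0.7519
fm = (0.7519 − 1) / (0.33 − 1) = 0.37

0.37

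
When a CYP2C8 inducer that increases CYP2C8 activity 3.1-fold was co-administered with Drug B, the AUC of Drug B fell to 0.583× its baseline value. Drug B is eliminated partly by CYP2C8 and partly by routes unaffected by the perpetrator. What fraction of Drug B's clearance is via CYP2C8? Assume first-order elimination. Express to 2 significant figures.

0.34

Call the CYP2C8 fraction fm. After the interaction, CL_new/CL_old = fm × 3.1 + (1 − fm).
AUC ratio = 1 / (new CL fraction), so new CL fraction = 1 / 0.583 = 1.715.
fm × 3.1 + 1 − fm = 1.715  ⇒  fm × (3.1 − 1) = 0.7153  ⇒  fm = 0.34.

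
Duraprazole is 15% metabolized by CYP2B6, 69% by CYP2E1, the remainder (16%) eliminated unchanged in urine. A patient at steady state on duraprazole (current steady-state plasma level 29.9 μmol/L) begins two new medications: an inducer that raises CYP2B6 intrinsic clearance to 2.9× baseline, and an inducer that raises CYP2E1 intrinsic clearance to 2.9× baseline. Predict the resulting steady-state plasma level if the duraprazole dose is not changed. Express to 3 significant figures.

CYP2B6: 0.15 × 2.9 = 0.435
CYP2E1: 0.69 × 2.9 = 2.001
Other: 0.16 (unchanged)
CL_new/CL_old = 0.435 + 2.001 + 0.16 = 2.596.
New steady-state plasma level = 29.9 / 2.596 = 11.5 μmol/L (concentration scales inversely with clearance).

11.5 μmol/L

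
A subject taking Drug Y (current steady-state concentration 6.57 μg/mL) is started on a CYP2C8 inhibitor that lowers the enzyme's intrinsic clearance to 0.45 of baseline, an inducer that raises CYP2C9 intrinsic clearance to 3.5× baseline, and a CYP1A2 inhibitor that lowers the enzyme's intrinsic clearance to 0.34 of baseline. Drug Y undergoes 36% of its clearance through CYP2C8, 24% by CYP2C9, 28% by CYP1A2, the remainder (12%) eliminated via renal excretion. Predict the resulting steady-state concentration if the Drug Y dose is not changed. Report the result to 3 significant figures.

CYP2C8: 0.36 × 0.45 = 0.162
CYP2C9: 0.24 × 3.5 = 0.84
CYP1A2: 0.28 × 0.34 = 0.0952
Other: 0.12 (unchanged)
CL_new/CL_old = 0.162 + 0.84 + 0.0952 + 0.12 = 1.2172.
Steady-state concentration ∝ 1/CL: new value = 6.57 / 1.2172 = 5.40 μg/mL.

5.40 μg/mL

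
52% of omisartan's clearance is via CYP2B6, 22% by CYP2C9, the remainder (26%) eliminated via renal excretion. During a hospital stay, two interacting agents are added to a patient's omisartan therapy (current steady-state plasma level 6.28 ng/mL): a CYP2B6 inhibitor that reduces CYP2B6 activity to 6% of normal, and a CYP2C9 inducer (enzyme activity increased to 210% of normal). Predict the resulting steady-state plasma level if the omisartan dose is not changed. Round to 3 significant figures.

CYP2B6: 0.52 × 0.06 = 0.0312
CYP2C9: 0.22 × 2.1 = 0.462
Other: 0.26 (unchanged)
New clearance relative to baseline: 0.0312 + 0.462 + 0.26 = 0.7532.
Steady-state plasma level ∝ 1/CL: new value = 6.28 / 0.7532 = 8.34 ng/mL.

8.34 ng/mL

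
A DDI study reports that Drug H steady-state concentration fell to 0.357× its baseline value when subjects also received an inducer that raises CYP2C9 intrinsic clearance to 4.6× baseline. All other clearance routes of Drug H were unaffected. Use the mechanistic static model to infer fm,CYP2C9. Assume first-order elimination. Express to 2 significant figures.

Call the CYP2C9 fraction fm. After the interaction, CL_new/CL_old = fm × 4.6 + (1 − fm).
Steady-state concentration ratio = 1 / (new CL fraction), so new CL fraction = 1 / 0.357 = 2.801.
fm × 4.6 + 1 − fm = 2.801  ⇒  fm × (4.6 − 1) = 1.801  ⇒  fm = 0.50.

0.50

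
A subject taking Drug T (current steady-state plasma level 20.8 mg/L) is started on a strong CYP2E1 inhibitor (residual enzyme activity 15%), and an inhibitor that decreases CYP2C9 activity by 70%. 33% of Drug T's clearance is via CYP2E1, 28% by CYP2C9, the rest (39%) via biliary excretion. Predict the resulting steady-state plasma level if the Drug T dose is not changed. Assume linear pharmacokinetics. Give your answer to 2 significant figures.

40 mg/L

The CYP2E1 pathway (33% of clearance) falls to 0.15× activity: 0.33 × 0.15 = 0.0495.
The CYP2C9 pathway (28% of clearance) falls to 0.3× activity: 0.28 × 0.3 = 0.084.
Non-CYP routes (39%) are unchanged.
New clearance relative to baseline: 0.0495 + 0.084 + 0.39 = 0.5235.
Steady-state plasma level ∝ 1/CL: new value = 20.8 / 0.5235 = 40 mg/L.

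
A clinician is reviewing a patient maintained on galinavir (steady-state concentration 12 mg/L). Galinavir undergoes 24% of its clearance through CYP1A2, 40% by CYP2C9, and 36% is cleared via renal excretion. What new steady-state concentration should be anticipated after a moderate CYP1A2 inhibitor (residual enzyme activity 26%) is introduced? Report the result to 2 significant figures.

The CYP1A2 pathway (24% of clearance) drops to 0.26× activity: 0.24 × 0.26 = 0.0624.
CYP2C9 (40%) and the residual 36% are unaffected.
New clearance relative to baseline: 0.0624 + 0.4 + 0.36 = 0.8224.
Steady-state concentration ∝ 1/CL, so new value = 12 / 0.8224 = 15 mg/L.

15 mg/L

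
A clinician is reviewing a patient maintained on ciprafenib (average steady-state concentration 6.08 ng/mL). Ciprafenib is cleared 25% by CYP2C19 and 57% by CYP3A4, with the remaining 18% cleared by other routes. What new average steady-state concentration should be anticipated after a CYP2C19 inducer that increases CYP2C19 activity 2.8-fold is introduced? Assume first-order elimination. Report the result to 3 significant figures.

CYP2C19: 0.25 × 2.8 = 0.7
CYP3A4: 0.57 (unchanged)
Other: 0.18 (unchanged)
New clearance relative to baseline: 0.7 + 0.57 + 0.18 = 1.45.
Average steady-state concentration ∝ 1/CL, so new value = 6.08 / 1.45 = 4.19 ng/mL.

4.19 ng/mL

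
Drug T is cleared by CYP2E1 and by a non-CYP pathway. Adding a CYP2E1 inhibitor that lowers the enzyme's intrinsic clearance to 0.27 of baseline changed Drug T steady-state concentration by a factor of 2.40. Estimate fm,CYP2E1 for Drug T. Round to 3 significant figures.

Call the CYP2E1 fraction fm. After the interaction, CL_new/CL_old = fm × 0.27 + (1 − fm).
Steady-state concentration ratio = 1 / (new CL fraction), so new CL fraction = 1 / 2.40 = 0.4167.
fm × 0.27 + 1 − fm = 0.4167  ⇒  fm × (0.27 − 1) = −0.5833  ⇒  fm = 0.799.

0.799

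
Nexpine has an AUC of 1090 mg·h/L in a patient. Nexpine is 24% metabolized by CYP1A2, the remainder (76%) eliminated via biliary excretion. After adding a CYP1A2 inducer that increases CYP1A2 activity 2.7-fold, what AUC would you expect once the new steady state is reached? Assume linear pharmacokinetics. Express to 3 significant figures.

CYP1A2: 0.24 × 2.7 = 0.648
Other: 0.76 (unchanged)
New clearance relative to baseline: 0.648 + 0.76 = 1.408.
AUC ∝ 1/CL, so new value = 1090 / 1.408 = 774 mg·h/L.

774 mg·h/L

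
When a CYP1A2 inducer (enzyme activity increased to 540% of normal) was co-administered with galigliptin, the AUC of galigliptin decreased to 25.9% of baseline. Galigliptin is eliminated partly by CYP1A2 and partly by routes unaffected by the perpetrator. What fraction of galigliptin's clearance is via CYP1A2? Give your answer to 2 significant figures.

Let fm be the CYP1A2 fraction. New clearance relative to baseline = fm × 5.4 + (1 − fm).
AUC ratio = 1 / (new CL fraction), so new CL fraction = 1 / 0.259 = 3.861.
fm × 5.4 + 1 − fm = 3.861  ⇒  fm × (5.4 − 1) = 2.861  ⇒  fm = 0.65.

0.65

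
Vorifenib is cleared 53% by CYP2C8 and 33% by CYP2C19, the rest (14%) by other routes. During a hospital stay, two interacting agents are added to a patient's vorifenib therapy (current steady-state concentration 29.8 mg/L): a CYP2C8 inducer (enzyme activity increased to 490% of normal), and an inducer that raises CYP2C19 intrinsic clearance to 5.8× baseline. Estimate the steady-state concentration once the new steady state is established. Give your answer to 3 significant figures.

The CYP2C8 pathway (53% of clearance) increases to 4.9× activity: 0.53 × 4.9 = 2.597.
The CYP2C19 pathway (33% of clearance) increases to 5.8× activity: 0.33 × 5.8 = 1.914.
The remaining 14% of clearance is unaffected.
CL_new/CL_old = 2.597 + 1.914 + 0.14 = 4.651.
Steady-state concentration ∝ 1/CL: new value = 29.8 / 4.651 = 6.41 mg/L.

6.41 mg/L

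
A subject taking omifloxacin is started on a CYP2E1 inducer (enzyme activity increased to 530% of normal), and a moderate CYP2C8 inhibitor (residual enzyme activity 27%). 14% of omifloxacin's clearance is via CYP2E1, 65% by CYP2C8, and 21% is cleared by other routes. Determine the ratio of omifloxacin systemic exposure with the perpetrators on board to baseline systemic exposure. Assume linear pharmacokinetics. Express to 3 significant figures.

0.887

CYP2E1: 0.14 × 5.3 = 0.742
CYP2C8: 0.65 × 0.27 = 0.1755
Other: 0.21 (unchanged)
CL_new/CL_old = 0.742 + 0.1755 + 0.21 = 1.1275.
Because systemic exposure varies inversely with clearance, the combined effect is 1 / 1.1275 = 0.887.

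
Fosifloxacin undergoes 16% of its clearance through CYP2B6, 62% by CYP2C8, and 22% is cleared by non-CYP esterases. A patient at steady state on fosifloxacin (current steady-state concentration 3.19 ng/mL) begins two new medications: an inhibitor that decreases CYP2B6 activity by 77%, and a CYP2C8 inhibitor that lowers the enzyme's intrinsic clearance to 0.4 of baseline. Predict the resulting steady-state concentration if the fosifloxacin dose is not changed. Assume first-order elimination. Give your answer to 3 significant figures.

The CYP2B6 pathway (16% of clearance) drops to 0.23× activity: 0.16 × 0.23 = 0.0368.
The CYP2C8 pathway (62% of clearance) drops to 0.4× activity: 0.62 × 0.4 = 0.248.
The remaining 22% of clearance is unaffected.
New clearance relative to baseline: 0.0368 + 0.248 + 0.22 = 0.5048.
Dividing the baseline by the relative clearance: 3.19 / 0.5048 = 6.32 ng/mL.

6.32 ng/mL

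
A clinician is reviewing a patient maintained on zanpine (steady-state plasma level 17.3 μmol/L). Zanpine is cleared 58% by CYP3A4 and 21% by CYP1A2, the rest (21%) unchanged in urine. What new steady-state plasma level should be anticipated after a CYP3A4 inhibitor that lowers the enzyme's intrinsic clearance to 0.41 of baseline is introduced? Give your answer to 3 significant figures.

CYP3A4: 0.58 × 0.41 = 0.2378
CYP1A2: 0.21 (unchanged)
Other: 0.21 (unchanged)
CL_new/CL_old = 0.2378 + 0.21 + 0.21 = 0.6578.
Steady-state plasma level ∝ 1/CL, so new value = 17.3 / 0.6578 = 26.3 μmol/L.

26.3 μmol/L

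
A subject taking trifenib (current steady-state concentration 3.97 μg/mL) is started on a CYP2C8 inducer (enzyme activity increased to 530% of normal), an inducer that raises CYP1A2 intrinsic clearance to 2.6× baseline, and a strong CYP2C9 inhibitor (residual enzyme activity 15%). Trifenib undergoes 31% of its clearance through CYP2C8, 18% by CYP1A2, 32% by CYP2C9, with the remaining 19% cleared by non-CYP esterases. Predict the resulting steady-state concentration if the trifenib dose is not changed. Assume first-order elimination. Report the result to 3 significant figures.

CYP2C8: 0.31 × 5.3 = 1.643
CYP1A2: 0.18 × 2.6 = 0.468
CYP2C9: 0.32 × 0.15 = 0.048
Other: 0.19 (unchanged)
Relative clearance = 1.643 + 0.468 + 0.048 + 0.19 = 2.349.
New steady-state concentration = 3.97 / 2.349 = 1.69 μg/mL (concentration scales inversely with clearance).

1.69 μg/mL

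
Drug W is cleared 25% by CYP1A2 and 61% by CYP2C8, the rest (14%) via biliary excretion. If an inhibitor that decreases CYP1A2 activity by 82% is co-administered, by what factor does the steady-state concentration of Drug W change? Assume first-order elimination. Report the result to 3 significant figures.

1.26

The CYP1A2 pathway (25% of clearance) falls to 0.18× activity: 0.25 × 0.18 = 0.045.
CYP2C8 (61%) and the residual 14% are unaffected.
Relative clearance = 0.045 + 0.61 + 0.14 = 0.795.
Steady-state concentration is inversely proportional to clearance, so the fold-change is 1 / 0.795 = 1.26.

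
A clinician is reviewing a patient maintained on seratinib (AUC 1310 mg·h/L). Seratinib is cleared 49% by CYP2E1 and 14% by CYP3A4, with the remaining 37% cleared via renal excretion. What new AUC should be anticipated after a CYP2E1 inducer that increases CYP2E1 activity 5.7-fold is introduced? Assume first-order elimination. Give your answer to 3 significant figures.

397 mg·h/L

The CYP2E1 pathway (49% of clearance) is boosted to 5.7× activity: 0.49 × 5.7 = 2.793.
CYP3A4 (14%) and the residual 37% are unaffected.
CL_new/CL_old = 2.793 + 0.14 + 0.37 = 3.303.
New AUC = baseline ÷ relative clearance = 1310 / 3.303 = 397 mg·h/L.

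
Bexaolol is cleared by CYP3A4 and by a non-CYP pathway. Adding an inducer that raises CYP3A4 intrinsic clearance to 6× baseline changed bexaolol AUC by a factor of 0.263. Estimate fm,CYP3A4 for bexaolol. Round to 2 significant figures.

0.56

CL'/CL = 1 / 0.263 = 3.802
6·fm + (1 − fm) = 3.802
fm = (3.802 − 1) / (6 − 1) = 0.56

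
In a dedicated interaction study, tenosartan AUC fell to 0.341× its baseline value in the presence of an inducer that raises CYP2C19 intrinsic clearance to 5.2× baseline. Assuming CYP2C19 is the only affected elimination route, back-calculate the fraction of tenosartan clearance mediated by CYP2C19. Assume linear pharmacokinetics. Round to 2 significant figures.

0.46

Write x for the fraction cleared via CYP2C19. The observed AUC change means clearance rose to 1/0.341 = 2.933 of baseline.
Setting x·5.2 + (1 − x) = 2.933 and solving: x = (2.933 − 1)/(5.2 − 1) = 0.46.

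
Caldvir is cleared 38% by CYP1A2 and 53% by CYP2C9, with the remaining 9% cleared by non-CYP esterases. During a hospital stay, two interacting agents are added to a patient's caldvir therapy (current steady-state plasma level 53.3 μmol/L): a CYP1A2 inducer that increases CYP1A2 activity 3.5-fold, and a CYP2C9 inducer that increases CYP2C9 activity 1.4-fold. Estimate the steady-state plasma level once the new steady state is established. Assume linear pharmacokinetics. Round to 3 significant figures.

The CYP1A2 pathway (38% of clearance) rises to 3.5× activity: 0.38 × 3.5 = 1.33.
The CYP2C9 pathway (53% of clearance) increases to 1.4× activity: 0.53 × 1.4 = 0.742.
Non-CYP routes (9%) are unchanged.
CL_new/CL_old = 1.33 + 0.742 + 0.09 = 2.162.
Steady-state plasma level ∝ 1/CL: new value = 53.3 / 2.162 = 24.7 μmol/L.

24.7 μmol/L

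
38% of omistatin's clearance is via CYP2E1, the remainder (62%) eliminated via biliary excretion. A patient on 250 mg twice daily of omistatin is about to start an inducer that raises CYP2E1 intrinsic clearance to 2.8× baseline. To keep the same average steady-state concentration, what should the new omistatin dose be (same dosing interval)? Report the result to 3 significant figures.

The CYP2E1 pathway (38% of clearance) increases to 2.8× activity: 0.38 × 2.8 = 1.064.
Non-CYP routes (62%) are unchanged.
New clearance relative to baseline: 1.064 + 0.62 = 1.684.
To maintain the same steady-state level, dose must scale with clearance: new dose = 250 × 1.684 = 421 mg.

421 mg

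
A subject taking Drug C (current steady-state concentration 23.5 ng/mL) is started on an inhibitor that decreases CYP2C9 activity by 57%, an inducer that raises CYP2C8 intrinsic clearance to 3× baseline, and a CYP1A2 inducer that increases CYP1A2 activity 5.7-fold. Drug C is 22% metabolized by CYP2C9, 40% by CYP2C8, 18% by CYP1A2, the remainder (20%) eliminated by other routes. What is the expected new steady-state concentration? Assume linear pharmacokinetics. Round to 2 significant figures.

The CYP2C9 pathway (22% of clearance) falls to 0.43× activity: 0.22 × 0.43 = 0.0946.
The CYP2C8 pathway (40% of clearance) rises to 3× activity: 0.4 × 3 = 1.2.
The CYP1A2 pathway (18% of clearance) increases to 5.7× activity: 0.18 × 5.7 = 1.026.
The remaining 20% of clearance is unaffected.
CL_new/CL_old = 0.0946 + 1.2 + 1.026 + 0.2 = 2.5206.
Dividing the baseline by the relative clearance: 23.5 / 2.5206 = 9.3 ng/mL.

9.3 ng/mL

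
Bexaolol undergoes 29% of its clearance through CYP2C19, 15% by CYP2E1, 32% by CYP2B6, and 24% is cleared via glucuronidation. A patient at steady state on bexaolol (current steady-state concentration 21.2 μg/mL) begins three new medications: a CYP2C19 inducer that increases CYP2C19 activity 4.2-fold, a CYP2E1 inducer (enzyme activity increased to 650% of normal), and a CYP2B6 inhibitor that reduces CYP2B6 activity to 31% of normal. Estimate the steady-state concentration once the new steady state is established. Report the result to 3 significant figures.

8.37 μg/mL

The CYP2C19 pathway (29% of clearance) rises to 4.2× activity: 0.29 × 4.2 = 1.218.
The CYP2E1 pathway (15% of clearance) increases to 6.5× activity: 0.15 × 6.5 = 0.975.
The CYP2B6 pathway (32% of clearance) falls to 0.31× activity: 0.32 × 0.31 = 0.0992.
The remaining 24% of clearance is unaffected.
Relative clearance = 1.218 + 0.975 + 0.0992 + 0.24 = 2.5322.
New steady-state concentration = 21.2 / 2.5322 = 8.37 μg/mL (concentration scales inversely with clearance).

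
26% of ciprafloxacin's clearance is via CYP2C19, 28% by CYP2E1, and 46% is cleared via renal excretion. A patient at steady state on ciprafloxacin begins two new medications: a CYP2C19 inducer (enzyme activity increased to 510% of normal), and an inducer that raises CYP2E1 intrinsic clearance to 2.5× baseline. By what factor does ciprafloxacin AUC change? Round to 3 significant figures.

0.402

CYP2C19: 0.26 × 5.1 = 1.326
CYP2E1: 0.28 × 2.5 = 0.7
Other: 0.46 (unchanged)
New clearance relative to baseline: 1.326 + 0.7 + 0.46 = 2.486.
Net AUC ratio = 1 / 2.486 = 0.402.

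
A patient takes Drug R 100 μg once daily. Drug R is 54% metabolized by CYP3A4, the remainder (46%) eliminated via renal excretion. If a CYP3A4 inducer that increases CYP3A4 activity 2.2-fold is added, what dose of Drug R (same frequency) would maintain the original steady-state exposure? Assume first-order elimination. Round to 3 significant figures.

165 μg

The CYP3A4 pathway (54% of clearance) rises to 2.2× activity: 0.54 × 2.2 = 1.188.
The remaining 46% of clearance is unaffected.
Relative clearance = 1.188 + 0.46 = 1.648.
Exposure is unchanged when dose changes in proportion to clearance. New dose = 100 μg × 1.648 = 165 μg.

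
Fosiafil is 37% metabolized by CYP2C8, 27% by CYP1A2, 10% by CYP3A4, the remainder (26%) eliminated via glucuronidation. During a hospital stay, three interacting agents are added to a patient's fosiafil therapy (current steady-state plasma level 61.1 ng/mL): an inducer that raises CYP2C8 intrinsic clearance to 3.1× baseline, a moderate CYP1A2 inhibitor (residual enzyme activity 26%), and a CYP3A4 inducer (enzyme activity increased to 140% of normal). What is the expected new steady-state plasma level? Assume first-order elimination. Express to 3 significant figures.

37.8 ng/mL

The CYP2C8 pathway (37% of clearance) rises to 3.1× activity: 0.37 × 3.1 = 1.147.
The CYP1A2 pathway (27% of clearance) is reduced to 0.26× activity: 0.27 × 0.26 = 0.0702.
The CYP3A4 pathway (10% of clearance) increases to 1.4× activity: 0.1 × 1.4 = 0.14.
The remaining 26% of clearance is unaffected.
CL_new/CL_old = 1.147 + 0.0702 + 0.14 + 0.26 = 1.6172.
Steady-state plasma level ∝ 1/CL: new value = 61.1 / 1.6172 = 37.8 ng/mL.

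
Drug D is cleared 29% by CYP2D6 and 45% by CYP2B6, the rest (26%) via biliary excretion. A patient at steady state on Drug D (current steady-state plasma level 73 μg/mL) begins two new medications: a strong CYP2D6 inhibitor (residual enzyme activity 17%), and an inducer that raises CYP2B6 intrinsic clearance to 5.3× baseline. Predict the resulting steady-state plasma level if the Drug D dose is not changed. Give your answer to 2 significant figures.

The CYP2D6 pathway (29% of clearance) falls to 0.17× activity: 0.29 × 0.17 = 0.0493.
The CYP2B6 pathway (45% of clearance) rises to 5.3× activity: 0.45 × 5.3 = 2.385.
Non-CYP routes (26%) are unchanged.
CL_new/CL_old = 0.0493 + 2.385 + 0.26 = 2.6943.
Dividing the baseline by the relative clearance: 73 / 2.6943 = 27 μg/mL.

27 μg/mL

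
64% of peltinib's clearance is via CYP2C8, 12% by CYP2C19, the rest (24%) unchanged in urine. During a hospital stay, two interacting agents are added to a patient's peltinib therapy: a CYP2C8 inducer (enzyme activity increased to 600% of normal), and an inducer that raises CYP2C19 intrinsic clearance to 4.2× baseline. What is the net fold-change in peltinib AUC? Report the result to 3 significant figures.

The CYP2C8 pathway (64% of clearance) is boosted to 6× activity: 0.64 × 6 = 3.84.
The CYP2C19 pathway (12% of clearance) is boosted to 4.2× activity: 0.12 × 4.2 = 0.504.
The remaining 24% of clearance is unaffected.
New clearance relative to baseline: 3.84 + 0.504 + 0.24 = 4.584.
AUC ∝ 1/CL: fold-change = 1 / 4.584 = 0.218.

0.218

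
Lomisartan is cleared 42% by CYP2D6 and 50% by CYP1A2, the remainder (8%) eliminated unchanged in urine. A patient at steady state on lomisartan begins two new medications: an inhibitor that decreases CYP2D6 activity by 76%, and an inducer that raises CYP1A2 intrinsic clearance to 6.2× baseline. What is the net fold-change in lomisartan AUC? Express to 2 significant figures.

CYP2D6: 0.42 × 0.24 = 0.1008
CYP1A2: 0.5 × 6.2 = 3.1
Other: 0.08 (unchanged)
CL_new/CL_old = 0.1008 + 3.1 + 0.08 = 3.2808.
Net AUC ratio = 1 / 3.2808 = 0.30.

0.30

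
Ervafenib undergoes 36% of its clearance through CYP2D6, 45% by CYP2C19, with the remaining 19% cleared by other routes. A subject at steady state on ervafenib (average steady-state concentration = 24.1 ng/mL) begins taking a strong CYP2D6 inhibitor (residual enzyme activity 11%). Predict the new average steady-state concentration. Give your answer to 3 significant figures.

The CYP2D6 pathway (36% of clearance) drops to 0.11× activity: 0.36 × 0.11 = 0.0396.
CYP2C19 (45%) and the residual 19% are unaffected.
New clearance relative to baseline: 0.0396 + 0.45 + 0.19 = 0.6796.
With dosing unchanged, average steady-state concentration scales as 1/CL: 24.1 / 0.6796 = 35.5 ng/mL.

35.5 ng/mL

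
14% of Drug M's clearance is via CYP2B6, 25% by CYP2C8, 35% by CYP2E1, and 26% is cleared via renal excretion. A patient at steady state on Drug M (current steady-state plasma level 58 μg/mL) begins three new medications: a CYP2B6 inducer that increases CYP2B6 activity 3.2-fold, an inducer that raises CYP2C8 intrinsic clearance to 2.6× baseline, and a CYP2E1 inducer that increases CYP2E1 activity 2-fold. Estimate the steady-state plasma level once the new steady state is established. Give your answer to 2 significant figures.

The CYP2B6 pathway (14% of clearance) rises to 3.2× activity: 0.14 × 3.2 = 0.448.
The CYP2C8 pathway (25% of clearance) is boosted to 2.6× activity: 0.25 × 2.6 = 0.65.
The CYP2E1 pathway (35% of clearance) rises to 2× activity: 0.35 × 2 = 0.7.
The remaining 26% of clearance is unaffected.
New clearance relative to baseline: 0.448 + 0.65 + 0.7 + 0.26 = 2.058.
Steady-state plasma level ∝ 1/CL: new value = 58 / 2.058 = 28 μg/mL.

28 μg/mL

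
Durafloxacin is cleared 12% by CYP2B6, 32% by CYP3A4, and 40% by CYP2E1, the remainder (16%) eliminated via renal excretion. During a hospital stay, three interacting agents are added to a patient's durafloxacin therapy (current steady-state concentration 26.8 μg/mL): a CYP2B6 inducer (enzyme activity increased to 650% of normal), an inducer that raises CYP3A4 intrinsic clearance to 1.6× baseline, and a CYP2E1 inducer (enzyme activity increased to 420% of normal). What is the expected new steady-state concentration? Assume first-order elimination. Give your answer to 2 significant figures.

The CYP2B6 pathway (12% of clearance) is boosted to 6.5× activity: 0.12 × 6.5 = 0.78.
The CYP3A4 pathway (32% of clearance) is boosted to 1.6× activity: 0.32 × 1.6 = 0.512.
The CYP2E1 pathway (40% of clearance) is boosted to 4.2× activity: 0.4 × 4.2 = 1.68.
Non-CYP routes (16%) are unchanged.
Relative clearance = 0.78 + 0.512 + 1.68 + 0.16 = 3.132.
New steady-state concentration = 26.8 / 3.132 = 8.6 μg/mL (concentration scales inversely with clearance).

8.6 μg/mL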